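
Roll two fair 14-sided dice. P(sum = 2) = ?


Total outcomes = 14×14 = 196
Favorable (sum = 2): 1
P = 1/196 = 0.0051

P = 0.0051


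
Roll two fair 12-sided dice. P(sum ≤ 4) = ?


Total outcomes = 12×12 = 144
Favorable (sum ≤ 4): 6
P = 6/144 = 0.0417

P = 0.0417


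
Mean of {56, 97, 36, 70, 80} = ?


Sum = 56 + 97 + 36 + 70 + 80 = 339
n = 5
Mean = 339/5 = 67.8000

Mean = 67.8000


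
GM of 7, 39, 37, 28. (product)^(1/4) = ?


Product = 7 × 39 × 37 × 28 = 282828
GM = 282828^(1/4) = 23.0611

GM = 23.0611


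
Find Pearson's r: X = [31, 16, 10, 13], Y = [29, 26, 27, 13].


Mean X = 17.5000, Mean Y = 23.7500
SD X = 8.077747, SD Y = 6.299802
Cov = 22.875000
r = 22.875000/(8.077747*6.299802) = 0.4495

r = 0.4495


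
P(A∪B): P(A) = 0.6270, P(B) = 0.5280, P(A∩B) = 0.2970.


P(A∪B) = 0.6270 + 0.5280 - 0.2970
= 1.1550 - 0.2970
= 0.8580

P(A∪B) = 0.8580


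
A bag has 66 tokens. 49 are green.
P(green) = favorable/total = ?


P = 49/66 = 0.7424

P = 0.7424


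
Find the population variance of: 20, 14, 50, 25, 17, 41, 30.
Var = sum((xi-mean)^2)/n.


Mean = 28.1429
Squared deviations: 66.3061, 200.0204, 477.7347, 9.8776, 124.1633, 165.3061, 3.4490
Sum = 1046.8571
Variance = 1046.8571/7 = 149.5510

Variance = 149.5510


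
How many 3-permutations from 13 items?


P(13,3) = 13!/10!
= 6227020800/3628800
= 1716

P(13,3) = 1716


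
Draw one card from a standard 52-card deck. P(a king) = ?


4 kings in 52 cards
P = 4/52 = 0.0769

P = 0.0769


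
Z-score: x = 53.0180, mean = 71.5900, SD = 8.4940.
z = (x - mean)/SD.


z = (53.0180 - 71.5900)/8.4940
= -18.5720/8.4940
= -2.1865

z = -2.1865


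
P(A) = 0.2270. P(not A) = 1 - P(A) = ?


P(not A) = 1 - 0.2270 = 0.7730

P(not A) = 0.7730


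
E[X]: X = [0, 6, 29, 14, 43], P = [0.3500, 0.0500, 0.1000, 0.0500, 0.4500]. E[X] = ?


E[X] = 0*0.3500 + 6*0.0500 + 29*0.1000 + 14*0.0500 + 43*0.4500
= 0 + 0.3000 + 2.9000 + 0.7000 + 19.3500
= 23.2500

E[X] = 23.2500


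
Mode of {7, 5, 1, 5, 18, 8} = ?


Frequencies: 1:1, 5:2, 7:1, 8:1, 18:1
Max frequency = 2
Mode = 5

Mode = 5


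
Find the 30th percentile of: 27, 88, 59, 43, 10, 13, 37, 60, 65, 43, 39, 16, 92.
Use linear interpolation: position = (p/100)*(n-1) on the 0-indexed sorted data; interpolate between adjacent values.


Sorted: 10, 13, 16, 27, 37, 39, 43, 43, 59, 60, 65, 88, 92
n = 13
Index = 30/100 * 12 = 3.6000
Lower = data[3] = 27, Upper = data[4] = 37
P30 = 27 + 0.6000*(10) = 33.0000

P30 = 33.0000


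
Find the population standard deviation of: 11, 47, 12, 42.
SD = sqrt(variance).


Mean = 28.0000
Variance = 275.5000
SD = sqrt(275.5000) = 16.5982

SD = 16.5982


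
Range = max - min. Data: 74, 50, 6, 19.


Max = 74, Min = 6
Range = 74 - 6 = 68

Range = 68


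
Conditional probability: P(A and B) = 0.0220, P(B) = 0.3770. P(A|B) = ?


P(A|B) = 0.0220/0.3770 = 0.0584

P(A|B) = 0.0584


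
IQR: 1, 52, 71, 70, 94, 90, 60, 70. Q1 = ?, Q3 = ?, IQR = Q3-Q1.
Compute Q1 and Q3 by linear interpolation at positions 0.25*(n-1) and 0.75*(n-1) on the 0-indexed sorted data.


Sorted: 1, 52, 60, 70, 70, 71, 90, 94
Q1 (25th %ile) = 58.0000
Q3 (75th %ile) = 75.7500
IQR = 75.7500 - 58.0000 = 17.7500

IQR = 17.7500


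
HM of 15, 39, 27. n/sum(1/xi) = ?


Sum of reciprocals = 1/15 + 1/39 + 1/27 = 0.129345
HM = 3/0.129345 = 23.1938

HM = 23.1938


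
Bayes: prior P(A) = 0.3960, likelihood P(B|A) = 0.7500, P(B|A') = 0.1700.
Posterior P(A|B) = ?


P(B) = P(B|A)*P(A) + P(B|A')*P(A')
= 0.7500*0.3960 + 0.1700*0.6040
= 0.297000 + 0.102680 = 0.399680
P(A|B) = 0.297000/0.399680 = 0.7431

P(A|B) = 0.7431


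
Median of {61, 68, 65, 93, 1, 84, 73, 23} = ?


Sorted: 1, 23, 61, 65, 68, 73, 84, 93
n = 8 (even)
Middle values: 65 and 68
Median = (65+68)/2 = 66.5000

Median = 66.5000


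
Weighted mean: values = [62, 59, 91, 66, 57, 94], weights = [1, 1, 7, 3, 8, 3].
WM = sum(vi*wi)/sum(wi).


Numerator = 62*1 + 59*1 + 91*7 + 66*3 + 57*8 + 94*3 = 1694
Denominator = 1 + 1 + 7 + 3 + 8 + 3 = 23
WM = 1694/23 = 73.6522

WM = 73.6522


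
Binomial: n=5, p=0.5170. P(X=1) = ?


C(5,1) = 5
p^1 = 0.517000
(1-p)^4 = 0.054424
P = 5 * 0.517000 * 0.054424 = 0.1407

P(X=1) = 0.1407


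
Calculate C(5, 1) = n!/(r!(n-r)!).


C(5,1) = 5!/(1! × 4!)
= 120/(1 × 24)
= 5

C(5,1) = 5


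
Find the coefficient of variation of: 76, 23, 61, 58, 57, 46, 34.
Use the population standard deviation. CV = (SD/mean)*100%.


Mean = 50.7143
SD = 16.5073
CV = (16.5073/50.7143)*100 = 32.5495%

CV = 32.5495%


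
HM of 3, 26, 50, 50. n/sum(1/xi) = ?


Sum of reciprocals = 1/3 + 1/26 + 1/50 + 1/50 = 0.411795
HM = 4/0.411795 = 9.7136

HM = 9.7136


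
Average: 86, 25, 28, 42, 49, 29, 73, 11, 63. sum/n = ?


Sum = 86 + 25 + 28 + 42 + 49 + 29 + 73 + 11 + 63 = 406
n = 9
Mean = 406/9 = 45.1111

Mean = 45.1111


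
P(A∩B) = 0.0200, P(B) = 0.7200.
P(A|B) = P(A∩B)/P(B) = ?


P(A|B) = 0.0200/0.7200 = 0.0278

P(A|B) = 0.0278


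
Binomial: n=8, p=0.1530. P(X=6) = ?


C(8,6) = 28
p^6 = 1.282769e-05
(1-p)^2 = 0.717409
P = 28 * 1.282769e-05 * 0.717409 = 0.0003

P(X=6) = 0.0003


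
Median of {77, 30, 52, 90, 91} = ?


Sorted: 30, 52, 77, 90, 91
n = 5 (odd)
Middle value = 77

Median = 77


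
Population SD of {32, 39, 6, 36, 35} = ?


Mean = 29.6000
Variance = 144.2400
SD = sqrt(144.2400) = 12.0100

SD = 12.0100


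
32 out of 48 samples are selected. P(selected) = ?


P = 32/48 = 0.6667

P = 0.6667


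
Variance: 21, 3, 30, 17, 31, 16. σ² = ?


Mean = 19.6667
Squared deviations: 1.7778, 277.7778, 106.7778, 7.1111, 128.4444, 13.4444
Sum = 535.3333
Variance = 535.3333/6 = 89.2222

Variance = 89.2222


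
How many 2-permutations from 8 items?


P(8,2) = 8!/6!
= 40320/720
= 56

P(8,2) = 56


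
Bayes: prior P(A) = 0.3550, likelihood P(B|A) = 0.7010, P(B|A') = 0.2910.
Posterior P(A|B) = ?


P(B) = P(B|A)*P(A) + P(B|A')*P(A')
= 0.7010*0.3550 + 0.2910*0.6450
= 0.248855 + 0.187695 = 0.436550
P(A|B) = 0.248855/0.436550 = 0.5700

P(A|B) = 0.5700


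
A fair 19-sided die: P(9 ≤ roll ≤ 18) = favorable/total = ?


Favorable outcomes (9 ≤ roll ≤ 18): 10
Total outcomes = 19
P = 10/19 = 0.5263

P = 0.5263


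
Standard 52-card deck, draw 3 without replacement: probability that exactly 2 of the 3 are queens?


Hypergeometric: P(X=2) = C(4,2)·C(48,1) / C(52,3)
= 6 × 48 / 22100
= 288/22100 = 0.0130

P = 0.0130


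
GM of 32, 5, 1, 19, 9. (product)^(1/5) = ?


Product = 32 × 5 × 1 × 19 × 9 = 27360
GM = 27360^(1/5) = 7.7166

GM = 7.7166


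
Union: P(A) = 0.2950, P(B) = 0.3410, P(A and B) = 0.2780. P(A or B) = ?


P(A∪B) = 0.2950 + 0.3410 - 0.2780
= 0.6360 - 0.2780
= 0.3580

P(A∪B) = 0.3580


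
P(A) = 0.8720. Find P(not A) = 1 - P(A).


P(not A) = 1 - 0.8720 = 0.1280

P(not A) = 0.1280


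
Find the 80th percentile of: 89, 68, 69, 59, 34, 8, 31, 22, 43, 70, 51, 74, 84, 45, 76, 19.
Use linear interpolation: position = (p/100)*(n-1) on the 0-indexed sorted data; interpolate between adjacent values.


Sorted: 8, 19, 22, 31, 34, 43, 45, 51, 59, 68, 69, 70, 74, 76, 84, 89
n = 16
Index = 80/100 * 15 = 12.0000
Lower = data[12] = 74, Upper = data[13] = 76
P80 = 74 + 0*(2) = 74.0000

P80 = 74.0000


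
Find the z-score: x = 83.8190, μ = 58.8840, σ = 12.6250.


z = (83.8190 - 58.8840)/12.6250
= 24.9350/12.6250
= 1.9750

z = 1.9750


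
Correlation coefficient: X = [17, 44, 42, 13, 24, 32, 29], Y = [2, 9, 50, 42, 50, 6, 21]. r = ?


Mean X = 28.7143, Mean Y = 25.7143
SD X = 10.872170, SD Y = 19.630256
Cov = -13.081633
r = -13.081633/(10.872170*19.630256) = -0.0613

r = -0.0613


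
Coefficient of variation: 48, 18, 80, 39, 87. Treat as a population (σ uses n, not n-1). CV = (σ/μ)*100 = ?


Mean = 54.4000
SD = 25.7729
CV = (25.7729/54.4000)*100 = 47.3766%

CV = 47.3766%


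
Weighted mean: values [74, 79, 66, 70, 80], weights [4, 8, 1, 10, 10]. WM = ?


Numerator = 74*4 + 79*8 + 66*1 + 70*10 + 80*10 = 2494
Denominator = 4 + 8 + 1 + 10 + 10 = 33
WM = 2494/33 = 75.5758

WM = 75.5758


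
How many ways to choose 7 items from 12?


C(12,7) = 12!/(7! × 5!)
= 479001600/(5040 × 120)
= 792

C(12,7) = 792


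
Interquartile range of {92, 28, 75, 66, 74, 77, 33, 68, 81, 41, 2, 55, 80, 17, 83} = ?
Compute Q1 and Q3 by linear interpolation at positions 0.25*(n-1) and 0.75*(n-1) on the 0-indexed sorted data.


Sorted: 2, 17, 28, 33, 41, 55, 66, 68, 74, 75, 77, 80, 81, 83, 92
Q1 (25th %ile) = 37.0000
Q3 (75th %ile) = 78.5000
IQR = 78.5000 - 37.0000 = 41.5000

IQR = 41.5000


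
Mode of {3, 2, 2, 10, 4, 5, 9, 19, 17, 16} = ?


Frequencies: 2:2, 3:1, 4:1, 5:1, 9:1, 10:1, 16:1, 17:1, 19:1
Max frequency = 2
Mode = 2

Mode = 2


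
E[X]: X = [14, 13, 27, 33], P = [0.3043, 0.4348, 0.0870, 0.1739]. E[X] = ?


E[X] = 14*0.3043 + 13*0.4348 + 27*0.0870 + 33*0.1739
= 4.2602 + 5.6524 + 2.3490 + 5.7387
= 18.0003

E[X] = 18.0003


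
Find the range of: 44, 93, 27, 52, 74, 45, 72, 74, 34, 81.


Max = 93, Min = 27
Range = 93 - 27 = 66

Range = 66


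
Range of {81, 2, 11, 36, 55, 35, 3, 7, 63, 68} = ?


Max = 81, Min = 2
Range = 81 - 2 = 79

Range = 79


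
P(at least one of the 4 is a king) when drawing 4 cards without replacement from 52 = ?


P(at least one) = 1 - P(none)
P(none) = (48/52) × (47/51) × (46/50) × (45/49) = 0.718737
P(at least one) = 1 - 0.718737 = 0.2813

P = 0.2813


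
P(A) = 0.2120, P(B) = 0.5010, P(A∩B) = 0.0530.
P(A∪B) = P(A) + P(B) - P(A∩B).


P(A∪B) = 0.2120 + 0.5010 - 0.0530
= 0.7130 - 0.0530
= 0.6600

P(A∪B) = 0.6600


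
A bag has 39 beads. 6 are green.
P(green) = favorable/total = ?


P = 6/39 = 0.1538

P = 0.1538


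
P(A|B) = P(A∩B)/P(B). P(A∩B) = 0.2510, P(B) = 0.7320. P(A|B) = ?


P(A|B) = 0.2510/0.7320 = 0.3429

P(A|B) = 0.3429


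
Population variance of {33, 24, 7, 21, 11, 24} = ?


Mean = 20.0000
Squared deviations: 169.0000, 16.0000, 169.0000, 1.0000, 81.0000, 16.0000
Sum = 452.0000
Variance = 452.0000/6 = 75.3333

Variance = 75.3333


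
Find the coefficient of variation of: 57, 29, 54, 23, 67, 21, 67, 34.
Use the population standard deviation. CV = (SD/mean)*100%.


Mean = 44.0000
SD = 18.1039
CV = (18.1039/44.0000)*100 = 41.1452%

CV = 41.1452%


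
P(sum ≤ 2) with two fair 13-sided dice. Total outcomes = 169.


Total outcomes = 13×13 = 169
Favorable (sum ≤ 2): 1
P = 1/169 = 0.0059

P = 0.0059


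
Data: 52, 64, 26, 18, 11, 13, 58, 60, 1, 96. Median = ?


Sorted: 1, 11, 13, 18, 26, 52, 58, 60, 64, 96
n = 10 (even)
Middle values: 26 and 52
Median = (26+52)/2 = 39.0000

Median = 39.0000


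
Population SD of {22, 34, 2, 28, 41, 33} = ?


Mean = 26.6667
Variance = 155.2222
SD = sqrt(155.2222) = 12.4588

SD = 12.4588


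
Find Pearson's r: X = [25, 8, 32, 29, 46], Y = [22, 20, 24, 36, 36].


Mean X = 28.0000, Mean Y = 27.6000
SD X = 12.247449, SD Y = 6.974238
Cov = 62.800000
r = 62.800000/(12.247449*6.974238) = 0.7352

r = 0.7352


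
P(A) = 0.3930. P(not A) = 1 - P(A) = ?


P(not A) = 1 - 0.3930 = 0.6070

P(not A) = 0.6070


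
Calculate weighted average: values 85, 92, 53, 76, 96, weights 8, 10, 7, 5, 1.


Numerator = 85*8 + 92*10 + 53*7 + 76*5 + 96*1 = 2447
Denominator = 8 + 10 + 7 + 5 + 1 = 31
WM = 2447/31 = 78.9355

WM = 78.9355


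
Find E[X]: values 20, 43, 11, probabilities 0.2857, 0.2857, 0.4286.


E[X] = 20*0.2857 + 43*0.2857 + 11*0.4286
= 5.7140 + 12.2851 + 4.7146
= 22.7137

E[X] = 22.7137


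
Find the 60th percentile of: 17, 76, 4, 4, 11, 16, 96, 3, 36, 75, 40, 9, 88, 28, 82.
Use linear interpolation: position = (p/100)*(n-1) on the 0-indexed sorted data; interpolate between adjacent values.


Sorted: 3, 4, 4, 9, 11, 16, 17, 28, 36, 40, 75, 76, 82, 88, 96
n = 15
Index = 60/100 * 14 = 8.4000
Lower = data[8] = 36, Upper = data[9] = 40
P60 = 36 + 0.4000*(4) = 37.6000

P60 = 37.6000


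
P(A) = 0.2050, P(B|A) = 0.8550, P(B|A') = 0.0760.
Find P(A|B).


P(B) = P(B|A)*P(A) + P(B|A')*P(A')
= 0.8550*0.2050 + 0.0760*0.7950
= 0.175275 + 0.060420 = 0.235695
P(A|B) = 0.175275/0.235695 = 0.7437

P(A|B) = 0.7437


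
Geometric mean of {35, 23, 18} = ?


Product = 35 × 23 × 18 = 14490
GM = 14490^(1/3) = 24.3794

GM = 24.3794


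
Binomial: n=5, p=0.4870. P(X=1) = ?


C(5,1) = 5
p^1 = 0.487000
(1-p)^4 = 0.069258
P = 5 * 0.487000 * 0.069258 = 0.1686

P(X=1) = 0.1686


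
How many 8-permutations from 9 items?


P(9,8) = 9!/1!
= 362880/1
= 362880

P(9,8) = 362880


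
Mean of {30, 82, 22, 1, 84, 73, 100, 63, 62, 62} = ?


Sum = 30 + 82 + 22 + 1 + 84 + 73 + 100 + 63 + 62 + 62 = 579
n = 10
Mean = 579/10 = 57.9000

Mean = 57.9000


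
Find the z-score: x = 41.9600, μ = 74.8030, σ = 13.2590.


z = (41.9600 - 74.8030)/13.2590
= -32.8430/13.2590
= -2.4770

z = -2.4770


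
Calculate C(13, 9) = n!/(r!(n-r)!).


C(13,9) = 13!/(9! × 4!)
= 6227020800/(362880 × 24)
= 715

C(13,9) = 715


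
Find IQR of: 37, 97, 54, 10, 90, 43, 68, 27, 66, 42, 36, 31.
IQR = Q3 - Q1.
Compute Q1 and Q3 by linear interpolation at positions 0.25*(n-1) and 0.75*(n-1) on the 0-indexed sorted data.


Sorted: 10, 27, 31, 36, 37, 42, 43, 54, 66, 68, 90, 97
Q1 (25th %ile) = 34.7500
Q3 (75th %ile) = 66.5000
IQR = 66.5000 - 34.7500 = 31.7500

IQR = 31.7500


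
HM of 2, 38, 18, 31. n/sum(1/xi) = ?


Sum of reciprocals = 1/2 + 1/38 + 1/18 + 1/31 = 0.614129
HM = 4/0.614129 = 6.5133

HM = 6.5133


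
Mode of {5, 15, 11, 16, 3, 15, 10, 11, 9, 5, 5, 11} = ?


Frequencies: 3:1, 5:3, 9:1, 10:1, 11:3, 15:2, 16:1
Max frequency = 3
Mode = 5, 11

Mode = 5, 11


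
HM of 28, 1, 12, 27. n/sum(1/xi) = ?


Sum of reciprocals = 1/28 + 1/1 + 1/12 + 1/27 = 1.156085
HM = 4/1.156085 = 3.4600

HM = 3.4600


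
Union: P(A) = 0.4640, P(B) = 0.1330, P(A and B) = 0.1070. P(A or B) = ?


P(A∪B) = 0.4640 + 0.1330 - 0.1070
= 0.5970 - 0.1070
= 0.4900

P(A∪B) = 0.4900


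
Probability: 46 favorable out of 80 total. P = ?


P = 46/80 = 0.5750

P = 0.5750


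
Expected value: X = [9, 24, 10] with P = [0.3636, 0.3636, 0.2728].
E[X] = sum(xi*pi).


E[X] = 9*0.3636 + 24*0.3636 + 10*0.2728
= 3.2724 + 8.7264 + 2.7280
= 14.7268

E[X] = 14.7268


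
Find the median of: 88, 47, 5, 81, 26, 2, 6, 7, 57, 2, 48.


Sorted: 2, 2, 5, 6, 7, 26, 47, 48, 57, 81, 88
n = 11 (odd)
Middle value = 26

Median = 26


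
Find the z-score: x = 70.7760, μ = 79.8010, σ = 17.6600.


z = (70.7760 - 79.8010)/17.6600
= -9.0250/17.6600
= -0.5110

z = -0.5110


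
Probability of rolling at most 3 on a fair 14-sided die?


Favorable outcomes (roll ≤ 3): 3
Total outcomes = 14
P = 3/14 = 0.2143

P = 0.2143


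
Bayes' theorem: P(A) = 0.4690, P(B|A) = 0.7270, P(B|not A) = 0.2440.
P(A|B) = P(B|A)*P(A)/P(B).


P(B) = P(B|A)*P(A) + P(B|A')*P(A')
= 0.7270*0.4690 + 0.2440*0.5310
= 0.340963 + 0.129564 = 0.470527
P(A|B) = 0.340963/0.470527 = 0.7246

P(A|B) = 0.7246


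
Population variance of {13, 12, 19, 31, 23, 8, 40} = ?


Mean = 20.8571
Squared deviations: 61.7347, 78.4490, 3.4490, 102.8776, 4.5918, 165.3061, 366.4490
Sum = 782.8571
Variance = 782.8571/7 = 111.8367

Variance = 111.8367


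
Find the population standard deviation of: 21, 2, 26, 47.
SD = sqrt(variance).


Mean = 24.0000
Variance = 256.5000
SD = sqrt(256.5000) = 16.0156

SD = 16.0156


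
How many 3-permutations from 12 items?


P(12,3) = 12!/9!
= 479001600/362880
= 1320

P(12,3) = 1320


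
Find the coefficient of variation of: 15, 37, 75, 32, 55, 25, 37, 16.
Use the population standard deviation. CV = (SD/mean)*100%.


Mean = 36.5000
SD = 18.9077
CV = (18.9077/36.5000)*100 = 51.8018%

CV = 51.8018%


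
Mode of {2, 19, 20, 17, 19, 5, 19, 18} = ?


Frequencies: 2:1, 5:1, 17:1, 18:1, 19:3, 20:1
Max frequency = 3
Mode = 19

Mode = 19


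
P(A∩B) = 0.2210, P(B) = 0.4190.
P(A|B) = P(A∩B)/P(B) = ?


P(A|B) = 0.2210/0.4190 = 0.5274

P(A|B) = 0.5274


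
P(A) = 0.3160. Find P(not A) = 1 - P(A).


P(not A) = 1 - 0.3160 = 0.6840

P(not A) = 0.6840


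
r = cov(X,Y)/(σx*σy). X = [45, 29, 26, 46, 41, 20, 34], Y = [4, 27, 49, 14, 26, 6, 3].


Mean X = 34.4286, Mean Y = 18.4286
SD X = 9.240550, SD Y = 15.518258
Cov = -38.897959
r = -38.897959/(9.240550*15.518258) = -0.2713

r = -0.2713


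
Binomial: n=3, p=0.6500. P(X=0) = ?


C(3,0) = 1
p^0 = 1.000000
(1-p)^3 = 0.042875
P = 1 * 1.000000 * 0.042875 = 0.0429

P(X=0) = 0.0429


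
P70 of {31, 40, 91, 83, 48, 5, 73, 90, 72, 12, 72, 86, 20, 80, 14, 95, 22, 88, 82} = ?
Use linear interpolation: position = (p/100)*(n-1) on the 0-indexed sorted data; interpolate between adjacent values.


Sorted: 5, 12, 14, 20, 22, 31, 40, 48, 72, 72, 73, 80, 82, 83, 86, 88, 90, 91, 95
n = 19
Index = 70/100 * 18 = 12.6000
Lower = data[12] = 82, Upper = data[13] = 83
P70 = 82 + 0.6000*(1) = 82.6000

P70 = 82.6000


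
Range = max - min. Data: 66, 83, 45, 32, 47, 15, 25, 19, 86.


Max = 86, Min = 15
Range = 86 - 15 = 71

Range = 71


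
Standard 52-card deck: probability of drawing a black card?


26 black cards in 52 cards
P = 26/52 = 0.5000

P = 0.5000


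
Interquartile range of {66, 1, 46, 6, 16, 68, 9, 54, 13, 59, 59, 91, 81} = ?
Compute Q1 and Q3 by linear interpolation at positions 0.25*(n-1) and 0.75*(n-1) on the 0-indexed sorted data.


Sorted: 1, 6, 9, 13, 16, 46, 54, 59, 59, 66, 68, 81, 91
Q1 (25th %ile) = 13.0000
Q3 (75th %ile) = 66.0000
IQR = 66.0000 - 13.0000 = 53.0000

IQR = 53.0000


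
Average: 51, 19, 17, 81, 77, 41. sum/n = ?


Sum = 51 + 19 + 17 + 81 + 77 + 41 = 286
n = 6
Mean = 286/6 = 47.6667

Mean = 47.6667


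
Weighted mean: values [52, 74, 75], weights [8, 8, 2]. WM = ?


Numerator = 52*8 + 74*8 + 75*2 = 1158
Denominator = 8 + 8 + 2 = 18
WM = 1158/18 = 64.3333

WM = 64.3333


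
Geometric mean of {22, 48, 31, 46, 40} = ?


Product = 22 × 48 × 31 × 46 × 40 = 60234240
GM = 60234240^(1/5) = 35.9723

GM = 35.9723


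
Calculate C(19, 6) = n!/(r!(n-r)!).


C(19,6) = 19!/(6! × 13!)
= 121645100408832000/(720 × 6227020800)
= 27132

C(19,6) = 27132


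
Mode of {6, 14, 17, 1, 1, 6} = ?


Frequencies: 1:2, 6:2, 14:1, 17:1
Max frequency = 2
Mode = 1, 6

Mode = 1, 6


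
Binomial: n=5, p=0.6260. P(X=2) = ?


C(5,2) = 10
p^2 = 0.391876
(1-p)^3 = 0.052314
P = 10 * 0.391876 * 0.052314 = 0.2050

P(X=2) = 0.2050


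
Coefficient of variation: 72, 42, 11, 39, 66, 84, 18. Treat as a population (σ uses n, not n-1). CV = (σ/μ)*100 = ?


Mean = 47.4286
SD = 25.5782
CV = (25.5782/47.4286)*100 = 53.9300%

CV = 53.9300%


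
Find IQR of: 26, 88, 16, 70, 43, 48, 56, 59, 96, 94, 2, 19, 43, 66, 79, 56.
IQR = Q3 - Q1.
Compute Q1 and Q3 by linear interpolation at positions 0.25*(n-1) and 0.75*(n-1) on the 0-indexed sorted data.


Sorted: 2, 16, 19, 26, 43, 43, 48, 56, 56, 59, 66, 70, 79, 88, 94, 96
Q1 (25th %ile) = 38.7500
Q3 (75th %ile) = 72.2500
IQR = 72.2500 - 38.7500 = 33.5000

IQR = 33.5000


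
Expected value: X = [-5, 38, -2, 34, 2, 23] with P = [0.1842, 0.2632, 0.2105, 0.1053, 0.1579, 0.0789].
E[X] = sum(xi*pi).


E[X] = -5*0.1842 + 38*0.2632 - 2*0.2105 + 34*0.1053 + 2*0.1579 + 23*0.0789
= -0.9210 + 10.0016 - 0.4210 + 3.5802 + 0.3158 + 1.8147
= 14.3703

E[X] = 14.3703


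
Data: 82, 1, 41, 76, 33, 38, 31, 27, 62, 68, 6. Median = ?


Sorted: 1, 6, 27, 31, 33, 38, 41, 62, 68, 76, 82
n = 11 (odd)
Middle value = 38

Median = 38


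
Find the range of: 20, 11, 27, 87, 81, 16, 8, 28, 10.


Max = 87, Min = 8
Range = 87 - 8 = 79

Range = 79


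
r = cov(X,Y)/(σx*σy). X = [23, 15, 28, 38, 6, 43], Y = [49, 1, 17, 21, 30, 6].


Mean X = 25.5000, Mean Y = 20.6667
SD X = 12.685293, SD Y = 15.839472
Cov = -51.333333
r = -51.333333/(12.685293*15.839472) = -0.2555

r = -0.2555


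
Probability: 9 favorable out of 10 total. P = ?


P = 9/10 = 0.9000

P = 0.9000


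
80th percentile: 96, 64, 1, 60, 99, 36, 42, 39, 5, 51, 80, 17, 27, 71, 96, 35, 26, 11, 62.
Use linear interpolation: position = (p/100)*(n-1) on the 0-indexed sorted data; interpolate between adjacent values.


Sorted: 1, 5, 11, 17, 26, 27, 35, 36, 39, 42, 51, 60, 62, 64, 71, 80, 96, 96, 99
n = 19
Index = 80/100 * 18 = 14.4000
Lower = data[14] = 71, Upper = data[15] = 80
P80 = 71 + 0.4000*(9) = 74.6000

P80 = 74.6000


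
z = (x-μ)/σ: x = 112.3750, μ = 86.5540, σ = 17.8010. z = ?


z = (112.3750 - 86.5540)/17.8010
= 25.8210/17.8010
= 1.4505

z = 1.4505


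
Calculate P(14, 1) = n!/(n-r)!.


P(14,1) = 14!/13!
= 87178291200/6227020800
= 14

P(14,1) = 14


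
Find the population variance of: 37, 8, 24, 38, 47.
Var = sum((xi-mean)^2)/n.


Mean = 30.8000
Squared deviations: 38.4400, 519.8400, 46.2400, 51.8400, 262.4400
Sum = 918.8000
Variance = 918.8000/5 = 183.7600

Variance = 183.7600


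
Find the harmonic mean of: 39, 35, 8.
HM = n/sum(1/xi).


Sum of reciprocals = 1/39 + 1/35 + 1/8 = 0.179212
HM = 3/0.179212 = 16.7399

HM = 16.7399


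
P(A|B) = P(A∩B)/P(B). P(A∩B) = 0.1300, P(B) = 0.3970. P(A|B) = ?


P(A|B) = 0.1300/0.3970 = 0.3275

P(A|B) = 0.3275


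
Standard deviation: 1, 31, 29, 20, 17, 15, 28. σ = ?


Mean = 20.1429
Variance = 94.4082
SD = sqrt(94.4082) = 9.7164

SD = 9.7164


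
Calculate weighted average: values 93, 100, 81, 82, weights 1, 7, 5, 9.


Numerator = 93*1 + 100*7 + 81*5 + 82*9 = 1936
Denominator = 1 + 7 + 5 + 9 = 22
WM = 1936/22 = 88.0000

WM = 88.0000


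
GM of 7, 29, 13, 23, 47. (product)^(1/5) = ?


Product = 7 × 29 × 13 × 23 × 47 = 2852759
GM = 2852759^(1/5) = 19.5458

GM = 19.5458


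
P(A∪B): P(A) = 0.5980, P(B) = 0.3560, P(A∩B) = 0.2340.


P(A∪B) = 0.5980 + 0.3560 - 0.2340
= 0.9540 - 0.2340
= 0.7200

P(A∪B) = 0.7200


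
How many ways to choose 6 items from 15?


C(15,6) = 15!/(6! × 9!)
= 1307674368000/(720 × 362880)
= 5005

C(15,6) = 5005


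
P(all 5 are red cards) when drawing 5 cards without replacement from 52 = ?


P(all red cards) = (26/52) × (25/51) × (24/50) × (23/49) × (22/48)
= 0.0253

P = 0.0253


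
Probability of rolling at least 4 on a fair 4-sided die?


Favorable outcomes (roll ≥ 4): 1
Total outcomes = 4
P = 1/4 = 0.2500

P = 0.2500


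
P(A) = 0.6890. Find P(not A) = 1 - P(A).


P(not A) = 1 - 0.6890 = 0.3110

P(not A) = 0.3110


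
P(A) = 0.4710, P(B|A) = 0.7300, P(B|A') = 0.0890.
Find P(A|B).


P(B) = P(B|A)*P(A) + P(B|A')*P(A')
= 0.7300*0.4710 + 0.0890*0.5290
= 0.343830 + 0.047081 = 0.390911
P(A|B) = 0.343830/0.390911 = 0.8796

P(A|B) = 0.8796


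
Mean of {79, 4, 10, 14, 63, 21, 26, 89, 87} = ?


Sum = 79 + 4 + 10 + 14 + 63 + 21 + 26 + 89 + 87 = 393
n = 9
Mean = 393/9 = 43.6667

Mean = 43.6667


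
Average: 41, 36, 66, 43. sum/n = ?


Sum = 41 + 36 + 66 + 43 = 186
n = 4
Mean = 186/4 = 46.5000

Mean = 46.5000


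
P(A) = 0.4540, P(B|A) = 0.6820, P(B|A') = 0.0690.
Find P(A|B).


P(B) = P(B|A)*P(A) + P(B|A')*P(A')
= 0.6820*0.4540 + 0.0690*0.5460
= 0.309628 + 0.037674 = 0.347302
P(A|B) = 0.309628/0.347302 = 0.8915

P(A|B) = 0.8915


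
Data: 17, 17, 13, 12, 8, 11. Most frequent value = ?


Frequencies: 8:1, 11:1, 12:1, 13:1, 17:2
Max frequency = 2
Mode = 17

Mode = 17


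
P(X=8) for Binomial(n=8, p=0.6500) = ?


C(8,8) = 1
p^8 = 0.031864
(1-p)^0 = 1.000000
P = 1 * 0.031864 * 1.000000 = 0.0319

P(X=8) = 0.0319


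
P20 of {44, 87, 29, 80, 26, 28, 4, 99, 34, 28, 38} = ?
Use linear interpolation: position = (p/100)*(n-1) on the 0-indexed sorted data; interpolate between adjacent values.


Sorted: 4, 26, 28, 28, 29, 34, 38, 44, 80, 87, 99
n = 11
Index = 20/100 * 10 = 2.0000
Lower = data[2] = 28, Upper = data[3] = 28
P20 = 28 + 0*(0) = 28.0000

P20 = 28.0000


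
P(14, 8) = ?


P(14,8) = 14!/6!
= 87178291200/720
= 121080960

P(14,8) = 121080960


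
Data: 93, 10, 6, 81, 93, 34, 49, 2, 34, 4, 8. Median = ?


Sorted: 2, 4, 6, 8, 10, 34, 34, 49, 81, 93, 93
n = 11 (odd)
Middle value = 34

Median = 34


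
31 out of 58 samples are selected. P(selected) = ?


P = 31/58 = 0.5345

P = 0.5345


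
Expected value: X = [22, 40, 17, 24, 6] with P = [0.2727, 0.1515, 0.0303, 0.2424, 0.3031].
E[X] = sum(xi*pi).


E[X] = 22*0.2727 + 40*0.1515 + 17*0.0303 + 24*0.2424 + 6*0.3031
= 5.9994 + 6.0600 + 0.5151 + 5.8176 + 1.8186
= 20.2107

E[X] = 20.2107


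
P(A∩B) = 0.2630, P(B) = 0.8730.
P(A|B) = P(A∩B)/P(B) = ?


P(A|B) = 0.2630/0.8730 = 0.3013

P(A|B) = 0.3013


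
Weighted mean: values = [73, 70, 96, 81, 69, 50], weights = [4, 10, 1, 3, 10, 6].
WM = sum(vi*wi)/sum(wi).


Numerator = 73*4 + 70*10 + 96*1 + 81*3 + 69*10 + 50*6 = 2321
Denominator = 4 + 10 + 1 + 3 + 10 + 6 = 34
WM = 2321/34 = 68.2647

WM = 68.2647


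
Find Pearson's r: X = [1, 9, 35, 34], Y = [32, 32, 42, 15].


Mean X = 19.7500, Mean Y = 30.2500
SD X = 15.022899, SD Y = 9.705024
Cov = -22.437500
r = -22.437500/(15.022899*9.705024) = -0.1539

r = -0.1539


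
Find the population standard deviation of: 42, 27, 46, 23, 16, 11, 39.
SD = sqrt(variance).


Mean = 29.1429
Variance = 155.8367
SD = sqrt(155.8367) = 12.4835

SD = 12.4835


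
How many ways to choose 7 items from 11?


C(11,7) = 11!/(7! × 4!)
= 39916800/(5040 × 24)
= 330

C(11,7) = 330


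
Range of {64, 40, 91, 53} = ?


Max = 91, Min = 40
Range = 91 - 40 = 51

Range = 51


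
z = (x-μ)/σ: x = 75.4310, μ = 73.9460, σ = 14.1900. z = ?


z = (75.4310 - 73.9460)/14.1900
= 1.4850/14.1900
= 0.1047

z = 0.1047


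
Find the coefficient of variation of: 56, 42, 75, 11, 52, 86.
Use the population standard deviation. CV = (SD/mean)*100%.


Mean = 53.6667
SD = 24.0324
CV = (24.0324/53.6667)*100 = 44.7808%

CV = 44.7808%


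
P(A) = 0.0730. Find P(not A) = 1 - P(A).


P(not A) = 1 - 0.0730 = 0.9270

P(not A) = 0.9270


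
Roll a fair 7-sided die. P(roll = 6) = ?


Favorable outcomes (roll = 6): 1
Total outcomes = 7
P = 1/7 = 0.1429

P = 0.1429


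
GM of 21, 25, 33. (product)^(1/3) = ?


Product = 21 × 25 × 33 = 17325
GM = 17325^(1/3) = 25.8756

GM = 25.8756


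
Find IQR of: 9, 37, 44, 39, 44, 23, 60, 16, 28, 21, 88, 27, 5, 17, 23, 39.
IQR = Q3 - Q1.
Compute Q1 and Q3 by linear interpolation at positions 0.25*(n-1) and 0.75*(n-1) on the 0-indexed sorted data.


Sorted: 5, 9, 16, 17, 21, 23, 23, 27, 28, 37, 39, 39, 44, 44, 60, 88
Q1 (25th %ile) = 20.0000
Q3 (75th %ile) = 40.2500
IQR = 40.2500 - 20.0000 = 20.2500

IQR = 20.2500


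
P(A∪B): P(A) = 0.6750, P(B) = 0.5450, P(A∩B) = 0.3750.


P(A∪B) = 0.6750 + 0.5450 - 0.3750
= 1.2200 - 0.3750
= 0.8450

P(A∪B) = 0.8450


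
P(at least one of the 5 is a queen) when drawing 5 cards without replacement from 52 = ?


P(at least one) = 1 - P(none)
P(none) = (48/52) × (47/51) × (46/50) × (45/49) × (44/48) = 0.658842
P(at least one) = 1 - 0.658842 = 0.3412

P = 0.3412


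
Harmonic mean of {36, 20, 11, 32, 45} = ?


Sum of reciprocals = 1/36 + 1/20 + 1/11 + 1/32 + 1/45 = 0.222159
HM = 5/0.222159 = 22.5064

HM = 22.5064


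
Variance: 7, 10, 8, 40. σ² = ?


Mean = 16.2500
Squared deviations: 85.5625, 39.0625, 68.0625, 564.0625
Sum = 756.7500
Variance = 756.7500/4 = 189.1875

Variance = 189.1875


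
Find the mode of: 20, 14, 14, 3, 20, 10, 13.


Frequencies: 3:1, 10:1, 13:1, 14:2, 20:2
Max frequency = 2
Mode = 14, 20

Mode = 14, 20


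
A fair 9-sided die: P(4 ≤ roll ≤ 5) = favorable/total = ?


Favorable outcomes (4 ≤ roll ≤ 5): 2
Total outcomes = 9
P = 2/9 = 0.2222

P = 0.2222


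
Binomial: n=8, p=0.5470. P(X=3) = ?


C(8,3) = 56
p^3 = 0.163667
(1-p)^5 = 0.019076
P = 56 * 0.163667 * 0.019076 = 0.1748

P(X=3) = 0.1748


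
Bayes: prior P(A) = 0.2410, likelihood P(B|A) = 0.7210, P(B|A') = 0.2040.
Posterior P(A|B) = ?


P(B) = P(B|A)*P(A) + P(B|A')*P(A')
= 0.7210*0.2410 + 0.2040*0.7590
= 0.173761 + 0.154836 = 0.328597
P(A|B) = 0.173761/0.328597 = 0.5288

P(A|B) = 0.5288


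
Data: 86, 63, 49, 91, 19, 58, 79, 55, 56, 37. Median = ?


Sorted: 19, 37, 49, 55, 56, 58, 63, 79, 86, 91
n = 10 (even)
Middle values: 56 and 58
Median = (56+58)/2 = 57.0000

Median = 57.0000


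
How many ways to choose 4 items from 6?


C(6,4) = 6!/(4! × 2!)
= 720/(24 × 2)
= 15

C(6,4) = 15


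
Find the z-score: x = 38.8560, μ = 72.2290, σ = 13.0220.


z = (38.8560 - 72.2290)/13.0220
= -33.3730/13.0220
= -2.5628

z = -2.5628


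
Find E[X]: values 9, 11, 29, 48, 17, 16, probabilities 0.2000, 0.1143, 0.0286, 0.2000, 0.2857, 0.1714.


E[X] = 9*0.2000 + 11*0.1143 + 29*0.0286 + 48*0.2000 + 17*0.2857 + 16*0.1714
= 1.8000 + 1.2573 + 0.8294 + 9.6000 + 4.8569 + 2.7424
= 21.0860

E[X] = 21.0860


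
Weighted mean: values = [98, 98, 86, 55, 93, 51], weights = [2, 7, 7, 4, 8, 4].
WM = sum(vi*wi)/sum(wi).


Numerator = 98*2 + 98*7 + 86*7 + 55*4 + 93*8 + 51*4 = 2652
Denominator = 2 + 7 + 7 + 4 + 8 + 4 = 32
WM = 2652/32 = 82.8750

WM = 82.8750


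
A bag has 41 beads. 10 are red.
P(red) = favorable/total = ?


P = 10/41 = 0.2439

P = 0.2439


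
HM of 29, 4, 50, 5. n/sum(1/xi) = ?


Sum of reciprocals = 1/29 + 1/4 + 1/50 + 1/5 = 0.504483
HM = 4/0.504483 = 7.9289

HM = 7.9289


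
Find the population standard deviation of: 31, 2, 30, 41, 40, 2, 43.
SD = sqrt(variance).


Mean = 27.0000
Variance = 270.8571
SD = sqrt(270.8571) = 16.4577

SD = 16.4577


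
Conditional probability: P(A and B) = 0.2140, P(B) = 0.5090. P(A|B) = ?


P(A|B) = 0.2140/0.5090 = 0.4204

P(A|B) = 0.4204


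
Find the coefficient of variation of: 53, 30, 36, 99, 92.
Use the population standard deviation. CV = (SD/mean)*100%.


Mean = 62.0000
SD = 28.4605
CV = (28.4605/62.0000)*100 = 45.9040%

CV = 45.9040%


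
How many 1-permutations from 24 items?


P(24,1) = 24!/23!
= 620448401733239439360000/25852016738884976640000
= 24

P(24,1) = 24


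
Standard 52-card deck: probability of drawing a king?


4 kings in 52 cards
P = 4/52 = 0.0769

P = 0.0769


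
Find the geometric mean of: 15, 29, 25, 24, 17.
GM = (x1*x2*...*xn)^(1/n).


Product = 15 × 29 × 25 × 24 × 17 = 4437000
GM = 4437000^(1/5) = 21.3510

GM = 21.3510


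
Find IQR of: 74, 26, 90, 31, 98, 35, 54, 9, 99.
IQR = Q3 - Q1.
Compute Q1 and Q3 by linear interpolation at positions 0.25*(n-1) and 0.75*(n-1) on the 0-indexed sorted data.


Sorted: 9, 26, 31, 35, 54, 74, 90, 98, 99
Q1 (25th %ile) = 31.0000
Q3 (75th %ile) = 90.0000
IQR = 90.0000 - 31.0000 = 59.0000

IQR = 59.0000


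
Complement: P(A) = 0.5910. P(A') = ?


P(not A) = 1 - 0.5910 = 0.4090

P(not A) = 0.4090


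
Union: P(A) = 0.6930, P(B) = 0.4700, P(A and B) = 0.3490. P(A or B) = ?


P(A∪B) = 0.6930 + 0.4700 - 0.3490
= 1.1630 - 0.3490
= 0.8140

P(A∪B) = 0.8140


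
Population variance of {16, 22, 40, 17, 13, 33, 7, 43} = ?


Mean = 23.8750
Squared deviations: 62.0156, 3.5156, 260.0156, 47.2656, 118.2656, 83.2656, 284.7656, 365.7656
Sum = 1224.8750
Variance = 1224.8750/8 = 153.1094

Variance = 153.1094


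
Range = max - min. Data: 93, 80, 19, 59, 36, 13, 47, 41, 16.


Max = 93, Min = 13
Range = 93 - 13 = 80

Range = 80


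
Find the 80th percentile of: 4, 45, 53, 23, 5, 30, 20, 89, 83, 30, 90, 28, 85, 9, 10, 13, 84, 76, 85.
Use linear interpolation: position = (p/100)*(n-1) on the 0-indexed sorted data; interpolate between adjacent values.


Sorted: 4, 5, 9, 10, 13, 20, 23, 28, 30, 30, 45, 53, 76, 83, 84, 85, 85, 89, 90
n = 19
Index = 80/100 * 18 = 14.4000
Lower = data[14] = 84, Upper = data[15] = 85
P80 = 84 + 0.4000*(1) = 84.4000

P80 = 84.4000


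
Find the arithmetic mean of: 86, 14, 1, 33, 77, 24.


Sum = 86 + 14 + 1 + 33 + 77 + 24 = 235
n = 6
Mean = 235/6 = 39.1667

Mean = 39.1667


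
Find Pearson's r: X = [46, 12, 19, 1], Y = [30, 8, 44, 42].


Mean X = 19.5000, Mean Y = 31.0000
SD X = 16.590660, SD Y = 14.317821
Cov = -16.000000
r = -16.000000/(16.590660*14.317821) = -0.0674

r = -0.0674


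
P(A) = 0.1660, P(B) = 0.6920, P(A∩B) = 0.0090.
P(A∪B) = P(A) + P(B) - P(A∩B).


P(A∪B) = 0.1660 + 0.6920 - 0.0090
= 0.8580 - 0.0090
= 0.8490

P(A∪B) = 0.8490


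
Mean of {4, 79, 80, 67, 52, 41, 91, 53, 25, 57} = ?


Sum = 4 + 79 + 80 + 67 + 52 + 41 + 91 + 53 + 25 + 57 = 549
n = 10
Mean = 549/10 = 54.9000

Mean = 54.9000


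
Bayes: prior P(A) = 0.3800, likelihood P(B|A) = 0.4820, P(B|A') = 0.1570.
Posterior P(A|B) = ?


P(B) = P(B|A)*P(A) + P(B|A')*P(A')
= 0.4820*0.3800 + 0.1570*0.6200
= 0.183160 + 0.097340 = 0.280500
P(A|B) = 0.183160/0.280500 = 0.6530

P(A|B) = 0.6530


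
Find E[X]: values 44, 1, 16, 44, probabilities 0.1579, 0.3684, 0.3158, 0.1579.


E[X] = 44*0.1579 + 1*0.3684 + 16*0.3158 + 44*0.1579
= 6.9476 + 0.3684 + 5.0528 + 6.9476
= 19.3164

E[X] = 19.3164


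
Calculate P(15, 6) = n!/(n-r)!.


P(15,6) = 15!/9!
= 1307674368000/362880
= 3603600

P(15,6) = 3603600


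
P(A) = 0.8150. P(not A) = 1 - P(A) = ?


P(not A) = 1 - 0.8150 = 0.1850

P(not A) = 0.1850


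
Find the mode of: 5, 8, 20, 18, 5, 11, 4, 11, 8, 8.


Frequencies: 4:1, 5:2, 8:3, 11:2, 18:1, 20:1
Max frequency = 3
Mode = 8

Mode = 8


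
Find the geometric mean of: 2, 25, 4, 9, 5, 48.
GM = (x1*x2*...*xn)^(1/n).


Product = 2 × 25 × 4 × 9 × 5 × 48 = 432000
GM = 432000^(1/6) = 8.6946

GM = 8.6946


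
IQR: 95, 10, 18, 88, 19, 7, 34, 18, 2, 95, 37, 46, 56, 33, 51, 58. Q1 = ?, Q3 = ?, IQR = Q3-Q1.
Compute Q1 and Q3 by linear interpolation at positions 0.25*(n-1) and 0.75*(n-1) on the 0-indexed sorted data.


Sorted: 2, 7, 10, 18, 18, 19, 33, 34, 37, 46, 51, 56, 58, 88, 95, 95
Q1 (25th %ile) = 18.0000
Q3 (75th %ile) = 56.5000
IQR = 56.5000 - 18.0000 = 38.5000

IQR = 38.5000


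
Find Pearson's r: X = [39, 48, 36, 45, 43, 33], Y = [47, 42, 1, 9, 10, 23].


Mean X = 40.6667, Mean Y = 22.0000
SD X = 5.185450, SD Y = 17.224014
Cov = 18.500000
r = 18.500000/(5.185450*17.224014) = 0.2071

r = 0.2071


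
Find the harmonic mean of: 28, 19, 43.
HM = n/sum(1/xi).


Sum of reciprocals = 1/28 + 1/19 + 1/43 = 0.111602
HM = 3/0.111602 = 26.8813

HM = 26.8813


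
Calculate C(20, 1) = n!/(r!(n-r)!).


C(20,1) = 20!/(1! × 19!)
= 2432902008176640000/(1 × 121645100408832000)
= 20

C(20,1) = 20


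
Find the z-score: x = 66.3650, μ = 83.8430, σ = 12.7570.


z = (66.3650 - 83.8430)/12.7570
= -17.4780/12.7570
= -1.3701

z = -1.3701


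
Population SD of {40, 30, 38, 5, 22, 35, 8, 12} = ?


Mean = 23.7500
Variance = 171.6875
SD = sqrt(171.6875) = 13.1030

SD = 13.1030


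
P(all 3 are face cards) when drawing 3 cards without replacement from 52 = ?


P(all face cards) = (12/52) × (11/51) × (10/50)
= 0.0100

P = 0.0100


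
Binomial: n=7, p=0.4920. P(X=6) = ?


C(7,6) = 7
p^6 = 0.014184
(1-p)^1 = 0.508000
P = 7 * 0.014184 * 0.508000 = 0.0504

P(X=6) = 0.0504


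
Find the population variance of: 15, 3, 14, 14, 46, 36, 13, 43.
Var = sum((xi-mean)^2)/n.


Mean = 23.0000
Squared deviations: 64.0000, 400.0000, 81.0000, 81.0000, 529.0000, 169.0000, 100.0000, 400.0000
Sum = 1824.0000
Variance = 1824.0000/8 = 228.0000

Variance = 228.0000


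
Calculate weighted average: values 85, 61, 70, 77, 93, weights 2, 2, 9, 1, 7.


Numerator = 85*2 + 61*2 + 70*9 + 77*1 + 93*7 = 1650
Denominator = 2 + 2 + 9 + 1 + 7 = 21
WM = 1650/21 = 78.5714

WM = 78.5714


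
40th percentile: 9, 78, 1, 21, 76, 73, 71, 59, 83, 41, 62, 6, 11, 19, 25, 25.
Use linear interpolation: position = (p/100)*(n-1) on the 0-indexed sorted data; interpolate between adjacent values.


Sorted: 1, 6, 9, 11, 19, 21, 25, 25, 41, 59, 62, 71, 73, 76, 78, 83
n = 16
Index = 40/100 * 15 = 6.0000
Lower = data[6] = 25, Upper = data[7] = 25
P40 = 25 + 0*(0) = 25.0000

P40 = 25.0000


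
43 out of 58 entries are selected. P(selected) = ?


P = 43/58 = 0.7414

P = 0.7414


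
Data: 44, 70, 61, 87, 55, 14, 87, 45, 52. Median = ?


Sorted: 14, 44, 45, 52, 55, 61, 70, 87, 87
n = 9 (odd)
Middle value = 55

Median = 55


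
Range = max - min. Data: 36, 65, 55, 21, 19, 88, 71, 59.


Max = 88, Min = 19
Range = 88 - 19 = 69

Range = 69


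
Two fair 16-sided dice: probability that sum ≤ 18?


Total outcomes = 16×16 = 256
Favorable (sum ≤ 18): 151
P = 151/256 = 0.5898

P = 0.5898


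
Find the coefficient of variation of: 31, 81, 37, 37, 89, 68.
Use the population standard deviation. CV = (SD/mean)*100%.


Mean = 57.1667
SD = 23.0826
CV = (23.0826/57.1667)*100 = 40.3777%

CV = 40.3777%


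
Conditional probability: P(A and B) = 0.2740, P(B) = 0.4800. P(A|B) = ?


P(A|B) = 0.2740/0.4800 = 0.5708

P(A|B) = 0.5708


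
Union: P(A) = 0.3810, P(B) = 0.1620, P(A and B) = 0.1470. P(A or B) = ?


P(A∪B) = 0.3810 + 0.1620 - 0.1470
= 0.5430 - 0.1470
= 0.3960

P(A∪B) = 0.3960


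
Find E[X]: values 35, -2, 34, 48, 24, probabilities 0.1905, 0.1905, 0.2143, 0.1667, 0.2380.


E[X] = 35*0.1905 - 2*0.1905 + 34*0.2143 + 48*0.1667 + 24*0.2380
= 6.6675 - 0.3810 + 7.2862 + 8.0016 + 5.7120
= 27.2863

E[X] = 27.2863


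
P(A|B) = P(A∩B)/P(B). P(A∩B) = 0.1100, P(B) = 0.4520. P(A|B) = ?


P(A|B) = 0.1100/0.4520 = 0.2434

P(A|B) = 0.2434


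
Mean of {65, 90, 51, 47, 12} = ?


Sum = 65 + 90 + 51 + 47 + 12 = 265
n = 5
Mean = 265/5 = 53.0000

Mean = 53.0000


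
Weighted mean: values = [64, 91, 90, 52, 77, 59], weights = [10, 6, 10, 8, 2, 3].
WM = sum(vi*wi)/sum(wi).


Numerator = 64*10 + 91*6 + 90*10 + 52*8 + 77*2 + 59*3 = 2833
Denominator = 10 + 6 + 10 + 8 + 2 + 3 = 39
WM = 2833/39 = 72.6410

WM = 72.6410


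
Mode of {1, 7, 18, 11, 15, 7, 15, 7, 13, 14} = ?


Frequencies: 1:1, 7:3, 11:1, 13:1, 14:1, 15:2, 18:1
Max frequency = 3
Mode = 7

Mode = 7


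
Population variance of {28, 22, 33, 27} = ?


Mean = 27.5000
Squared deviations: 0.2500, 30.2500, 30.2500, 0.2500
Sum = 61.0000
Variance = 61.0000/4 = 15.2500

Variance = 15.2500


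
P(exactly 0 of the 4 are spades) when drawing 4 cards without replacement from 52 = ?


Hypergeometric: P(X=0) = C(13,0)·C(39,4) / C(52,4)
= 1 × 82251 / 270725
= 82251/270725 = 0.3038

P = 0.3038


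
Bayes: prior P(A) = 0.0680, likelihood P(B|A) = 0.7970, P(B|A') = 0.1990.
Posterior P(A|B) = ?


P(B) = P(B|A)*P(A) + P(B|A')*P(A')
= 0.7970*0.0680 + 0.1990*0.9320
= 0.054196 + 0.185468 = 0.239664
P(A|B) = 0.054196/0.239664 = 0.2261

P(A|B) = 0.2261


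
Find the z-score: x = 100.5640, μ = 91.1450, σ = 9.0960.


z = (100.5640 - 91.1450)/9.0960
= 9.4190/9.0960
= 1.0355

z = 1.0355


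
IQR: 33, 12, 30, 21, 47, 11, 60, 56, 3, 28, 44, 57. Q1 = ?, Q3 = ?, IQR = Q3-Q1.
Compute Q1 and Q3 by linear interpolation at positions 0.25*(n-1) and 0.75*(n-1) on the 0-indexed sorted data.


Sorted: 3, 11, 12, 21, 28, 30, 33, 44, 47, 56, 57, 60
Q1 (25th %ile) = 18.7500
Q3 (75th %ile) = 49.2500
IQR = 49.2500 - 18.7500 = 30.5000

IQR = 30.5000


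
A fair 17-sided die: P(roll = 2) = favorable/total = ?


Favorable outcomes (roll = 2): 1
Total outcomes = 17
P = 1/17 = 0.0588

P = 0.0588


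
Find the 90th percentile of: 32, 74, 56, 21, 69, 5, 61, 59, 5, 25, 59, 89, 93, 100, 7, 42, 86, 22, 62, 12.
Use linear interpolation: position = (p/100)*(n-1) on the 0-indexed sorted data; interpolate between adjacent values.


Sorted: 5, 5, 7, 12, 21, 22, 25, 32, 42, 56, 59, 59, 61, 62, 69, 74, 86, 89, 93, 100
n = 20
Index = 90/100 * 19 = 17.1000
Lower = data[17] = 89, Upper = data[18] = 93
P90 = 89 + 0.1000*(4) = 89.4000

P90 = 89.4000


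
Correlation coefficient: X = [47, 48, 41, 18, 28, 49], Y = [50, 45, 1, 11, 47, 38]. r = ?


Mean X = 38.5000, Mean Y = 32.0000
SD X = 11.615363, SD Y = 18.956090
Cov = 89.166667
r = 89.166667/(11.615363*18.956090) = 0.4050

r = 0.4050
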